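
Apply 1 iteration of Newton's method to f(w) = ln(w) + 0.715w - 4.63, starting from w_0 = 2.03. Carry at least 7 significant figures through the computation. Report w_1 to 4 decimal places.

4.0758

f'(w) = 1/w + 0.715
w_0 = 2.030000: f = -2.470514, f' = 1.207611 → w_1 = 2.030000 - (-2.470514)/(1.207611) = 4.075787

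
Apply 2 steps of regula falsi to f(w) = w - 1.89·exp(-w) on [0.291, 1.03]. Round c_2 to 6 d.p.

f(0.291000) = -1.121805, f(1.030000) = 0.355257
step 1: c = 0.852259, f(c) = 0.046267 > 0 → new bracket [0.291000, 0.852259]
step 2: c = 0.830027, f(c) = 0.005917 > 0 → new bracket [0.291000, 0.830027]

0.830027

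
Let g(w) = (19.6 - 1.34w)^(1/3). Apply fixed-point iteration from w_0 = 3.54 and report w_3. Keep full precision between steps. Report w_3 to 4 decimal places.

2.5304

w_1 = g(3.540000) = 2.458317
w_2 = g(2.458317) = 2.535797
w_3 = g(2.535797) = 2.530404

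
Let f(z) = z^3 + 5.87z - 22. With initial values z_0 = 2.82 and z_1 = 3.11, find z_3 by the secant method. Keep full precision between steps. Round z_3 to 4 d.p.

f(z_0) = 16.979168, f(z_1) = 26.335931
z_2 = 3.110000 - (26.335931)·(3.110000 - 2.820000)/(26.335931 - (16.979168)) = 2.293754; f(z_2) = 3.532482
z_3 = 2.293754 - (3.532482)·(2.293754 - 3.110000)/(3.532482 - (26.335931)) = 2.167309; f(z_3) = 0.902457

2.1673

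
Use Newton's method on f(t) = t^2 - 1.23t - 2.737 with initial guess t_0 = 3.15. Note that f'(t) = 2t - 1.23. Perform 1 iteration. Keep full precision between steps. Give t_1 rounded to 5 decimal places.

2.49694

t_0 = 3.150000: f = 3.311000, f' = 5.070000 → t_1 = 3.150000 - (3.311000)/(5.070000) = 2.496943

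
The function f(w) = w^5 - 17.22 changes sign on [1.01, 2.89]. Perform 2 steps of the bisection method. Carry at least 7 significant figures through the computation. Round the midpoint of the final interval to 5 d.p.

1.71500

f(1.010000) = -16.168990, f(2.890000) = 184.379390 (opposite signs)
step 1: m = 1.950000, f(m) = 10.975062 > 0 → root in [1.010000, 1.950000]
step 2: m = 1.480000, f(m) = -10.119179 < 0 → root in [1.480000, 1.950000]
Midpoint of [1.480000, 1.950000] = 1.715000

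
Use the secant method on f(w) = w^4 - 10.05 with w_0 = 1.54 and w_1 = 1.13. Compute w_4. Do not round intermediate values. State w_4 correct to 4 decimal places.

1.7568

Secant update: w_(k+1) = w_k − f(w_k)·(w_k − w_(k-1))/(f(w_k) − f(w_(k-1))).
f(w_0) = -4.425513, f(w_1) = -8.419526
w_2 = 1.130000 - (-8.419526)·(1.130000 - 1.540000)/(-8.419526 - (-4.425513)) = 1.994295; f(w_2) = 5.768223
w_3 = 1.994295 - (5.768223)·(1.994295 - 1.130000)/(5.768223 - (-8.419526)) = 1.642904; f(w_3) = -2.764675
w_4 = 1.642904 - (-2.764675)·(1.642904 - 1.994295)/(-2.764675 - (5.768223)) = 1.756755; f(w_4) = -0.525432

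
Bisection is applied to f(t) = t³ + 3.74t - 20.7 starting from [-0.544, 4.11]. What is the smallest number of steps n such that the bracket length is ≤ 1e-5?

19

Initial width b − a = 4.11 − -0.544 = 4.654000.
After n steps the width is (b−a)/2^n; need (b−a)/2^n ≤ 1e-5.
So n ≥ log₂(4.654000/1e-5) = log₂(465400.0000) ≈ 18.8281.
Hence n = 19.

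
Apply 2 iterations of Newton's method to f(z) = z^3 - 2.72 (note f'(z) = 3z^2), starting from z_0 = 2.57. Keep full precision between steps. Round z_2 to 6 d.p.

Newton update: z ← z − f(z)/f'(z).
z_0 = 2.570000: f = 14.254593, f' = 19.814700 → z_1 = 2.570000 - (14.254593)/(19.814700) = 1.850605
z_1 = 1.850605: f = 3.617840, f' = 10.274218 → z_2 = 1.850605 - (3.617840)/(10.274218) = 1.498477

1.498477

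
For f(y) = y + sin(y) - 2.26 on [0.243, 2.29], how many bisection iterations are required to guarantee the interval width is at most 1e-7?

Initial width b − a = 2.29 − 0.243 = 2.047000.
After n steps the width is (b−a)/2^n; need (b−a)/2^n ≤ 1e-7.
So n ≥ log₂(2.047000/1e-7) = log₂(20470000.0000) ≈ 24.2870.
Hence n = 25.

25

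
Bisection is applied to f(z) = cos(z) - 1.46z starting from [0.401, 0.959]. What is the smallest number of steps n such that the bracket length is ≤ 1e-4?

Initial width b − a = 0.959 − 0.401 = 0.558000.
After n steps the width is (b−a)/2^n; need (b−a)/2^n ≤ 1e-4.
So n ≥ log₂(0.558000/1e-4) = log₂(5580.0000) ≈ 12.4460.
Hence n = 13.

13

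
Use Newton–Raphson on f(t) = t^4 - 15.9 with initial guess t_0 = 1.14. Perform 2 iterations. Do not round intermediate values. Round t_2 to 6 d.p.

2.743264

f'(t) = 4t^3
t_0 = 1.140000: f = -14.211040, f' = 5.926176 → t_1 = 1.140000 - (-14.211040)/(5.926176) = 3.538012
t_1 = 3.538012: f = 140.788491, f' = 177.148636 → t_2 = 3.538012 - (140.788491)/(177.148636) = 2.743264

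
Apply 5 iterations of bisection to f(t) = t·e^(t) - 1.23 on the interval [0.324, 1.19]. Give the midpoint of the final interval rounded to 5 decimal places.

0.63522

f(0.324000) = -0.782022, f(1.190000) = 2.681627 (opposite signs)
step 1: m = 0.757000, f(m) = 0.383826 > 0 → root in [0.324000, 0.757000]
step 2: m = 0.540500, f(m) = -0.302034 < 0 → root in [0.540500, 0.757000]
step 3: m = 0.648750, f(m) = 0.011155 > 0 → root in [0.540500, 0.648750]
step 4: m = 0.594625, f(m) = -0.152331 < 0 → root in [0.594625, 0.648750]
step 5: m = 0.621687, f(m) = -0.072376 < 0 → root in [0.621687, 0.648750]
Midpoint of [0.621687, 0.648750] = 0.635219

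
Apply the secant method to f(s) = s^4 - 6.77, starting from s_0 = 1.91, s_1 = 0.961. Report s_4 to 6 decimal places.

f(s_0) = 6.538634, f(s_1) = -5.917109
s_2 = 0.961000 - (-5.917109)·(0.961000 - 1.910000)/(-5.917109 - (6.538634)) = 1.411823; f(s_2) = -2.796977
s_3 = 1.411823 - (-2.796977)·(1.411823 - 0.961000)/(-2.796977 - (-5.917109)) = 1.815954; f(s_3) = 4.104750
s_4 = 1.815954 - (4.104750)·(1.815954 - 1.411823)/(4.104750 - (-2.796977)) = 1.575600; f(s_4) = -0.607115

1.575600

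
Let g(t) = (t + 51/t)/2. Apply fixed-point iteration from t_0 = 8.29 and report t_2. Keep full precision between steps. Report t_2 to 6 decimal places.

7.141867

t_1 = g(8.290000) = 7.220995
t_2 = g(7.220995) = 7.141867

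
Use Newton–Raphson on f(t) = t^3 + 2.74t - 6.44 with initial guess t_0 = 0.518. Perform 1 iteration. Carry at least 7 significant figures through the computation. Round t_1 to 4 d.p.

1.8951

Newton update: t ← t − f(t)/f'(t).
f'(t) = 3t^2 + 2.74
t_0 = 0.518000: f = -4.881688, f' = 3.544972 → t_1 = 0.518000 - (-4.881688)/(3.544972) = 1.895074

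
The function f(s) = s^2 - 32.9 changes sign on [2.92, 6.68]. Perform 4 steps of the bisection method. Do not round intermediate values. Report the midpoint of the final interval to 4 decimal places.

f(2.920000) = -24.373600, f(6.680000) = 11.722400 (opposite signs)
step 1: m = 4.800000, f(m) = -9.860000 < 0 → root in [4.800000, 6.680000]
step 2: m = 5.740000, f(m) = 0.047600 > 0 → root in [4.800000, 5.740000]
step 3: m = 5.270000, f(m) = -5.127100 < 0 → root in [5.270000, 5.740000]
step 4: m = 5.505000, f(m) = -2.594975 < 0 → root in [5.505000, 5.740000]
Midpoint of [5.505000, 5.740000] = 5.622500

5.6225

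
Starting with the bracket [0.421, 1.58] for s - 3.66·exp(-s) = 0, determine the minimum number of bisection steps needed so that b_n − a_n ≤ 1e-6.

21

Initial width b − a = 1.58 − 0.421 = 1.159000.
After n steps the width is (b−a)/2^n; need (b−a)/2^n ≤ 1e-6.
So n ≥ log₂(1.159000/1e-6) = log₂(1159000.0000) ≈ 20.1444.
Hence n = 21.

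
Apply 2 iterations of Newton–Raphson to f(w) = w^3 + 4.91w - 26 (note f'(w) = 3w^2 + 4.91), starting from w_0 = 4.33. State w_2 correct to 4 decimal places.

2.5304

w_0 = 4.330000: f = 76.443037, f' = 61.156700 → w_1 = 4.330000 - (76.443037)/(61.156700) = 3.080046
w_1 = 3.080046: f = 18.342461, f' = 33.370058 → w_2 = 3.080046 - (18.342461)/(33.370058) = 2.530378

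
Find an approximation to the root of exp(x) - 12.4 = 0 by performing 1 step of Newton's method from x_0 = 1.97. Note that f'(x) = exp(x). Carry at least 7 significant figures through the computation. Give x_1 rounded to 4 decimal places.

2.6993

x_0 = 1.970000: f = -5.229324, f' = 7.170676 → x_1 = 1.970000 - (-5.229324)/(7.170676) = 2.699265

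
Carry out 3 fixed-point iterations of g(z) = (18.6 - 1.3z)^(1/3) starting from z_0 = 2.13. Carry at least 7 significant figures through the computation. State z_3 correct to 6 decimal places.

2.486335

z_1 = g(2.130000) = 2.510939
z_2 = g(2.510939) = 2.484479
z_3 = g(2.484479) = 2.486335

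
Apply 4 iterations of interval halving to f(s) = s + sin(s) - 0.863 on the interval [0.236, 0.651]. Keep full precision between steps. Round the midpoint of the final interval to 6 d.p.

f(0.236000) = -0.393185, f(0.651000) = 0.393982 (opposite signs)
step 1: m = 0.443500, f(m) = 0.009603 > 0 → root in [0.236000, 0.443500]
step 2: m = 0.339750, f(m) = -0.189999 < 0 → root in [0.339750, 0.443500]
step 3: m = 0.391625, f(m) = -0.089684 < 0 → root in [0.391625, 0.443500]
step 4: m = 0.417563, f(m) = -0.039904 < 0 → root in [0.417563, 0.443500]
Midpoint of [0.417563, 0.443500] = 0.430531

0.430531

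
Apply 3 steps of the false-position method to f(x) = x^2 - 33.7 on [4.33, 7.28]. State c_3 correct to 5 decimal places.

f(4.330000) = -14.951100, f(7.280000) = 19.298400
step 1: c = 5.617778, f(c) = -2.140573 < 0 → new bracket [5.617778, 7.280000]
step 2: c = 5.783742, f(c) = -0.248326 < 0 → new bracket [5.783742, 7.280000]
step 3: c = 5.802751, f(c) = -0.028081 < 0 → new bracket [5.802751, 7.280000]

5.80275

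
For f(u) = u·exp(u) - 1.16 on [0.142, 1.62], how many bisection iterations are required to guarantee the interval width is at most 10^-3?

Initial width b − a = 1.62 − 0.142 = 1.478000.
After n steps the width is (b−a)/2^n; need (b−a)/2^n ≤ 10^-3.
So n ≥ log₂(1.478000/10^-3) = log₂(1478.0000) ≈ 10.5294.
Hence n = 11.

11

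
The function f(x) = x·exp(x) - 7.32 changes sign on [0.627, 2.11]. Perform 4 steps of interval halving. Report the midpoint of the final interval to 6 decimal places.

f(0.627000) = -6.146265, f(2.110000) = 10.083789 (opposite signs)
step 1: m = 1.368500, f(m) = -1.942545 < 0 → root in [1.368500, 2.110000]
step 2: m = 1.739250, f(m) = 2.581676 > 0 → root in [1.368500, 1.739250]
step 3: m = 1.553875, f(m) = 0.029460 > 0 → root in [1.368500, 1.553875]
step 4: m = 1.461188, f(m) = -1.020710 < 0 → root in [1.461188, 1.553875]
Midpoint of [1.461188, 1.553875] = 1.507531

1.507531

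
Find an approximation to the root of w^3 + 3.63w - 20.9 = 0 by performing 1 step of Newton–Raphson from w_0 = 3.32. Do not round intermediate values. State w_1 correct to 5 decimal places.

2.56392

f'(w) = 3w^2 + 3.63
w_0 = 3.320000: f = 27.745968, f' = 36.697200 → w_1 = 3.320000 - (27.745968)/(36.697200) = 2.563921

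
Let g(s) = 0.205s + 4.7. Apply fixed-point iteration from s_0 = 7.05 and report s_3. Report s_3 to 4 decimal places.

5.9218

s_1 = g(7.050000) = 6.145250
s_2 = g(6.145250) = 5.959776
s_3 = g(5.959776) = 5.921754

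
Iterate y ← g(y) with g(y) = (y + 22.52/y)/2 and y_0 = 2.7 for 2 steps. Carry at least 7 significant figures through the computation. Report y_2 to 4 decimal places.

y_1 = g(2.700000) = 5.520370
y_2 = g(5.520370) = 4.799903

4.7999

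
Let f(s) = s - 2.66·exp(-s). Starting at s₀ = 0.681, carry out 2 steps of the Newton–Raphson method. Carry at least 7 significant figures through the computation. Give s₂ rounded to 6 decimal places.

0.989041

f'(s) = 1 + 2.66·exp(-s)
s_0 = 0.681000: f = -0.665254, f' = 2.346254 → s_1 = 0.681000 - (-0.665254)/(2.346254) = 0.964539
s_1 = 0.964539: f = -0.049344, f' = 2.013883 → s_2 = 0.964539 - (-0.049344)/(2.013883) = 0.989041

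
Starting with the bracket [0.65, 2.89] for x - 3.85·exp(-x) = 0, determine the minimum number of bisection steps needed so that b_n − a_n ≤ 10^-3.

Initial width b − a = 2.89 − 0.65 = 2.240000.
After n steps the width is (b−a)/2^n; need (b−a)/2^n ≤ 10^-3.
So n ≥ log₂(2.240000/10^-3) = log₂(2240.0000) ≈ 11.1293.
Hence n = 12.

12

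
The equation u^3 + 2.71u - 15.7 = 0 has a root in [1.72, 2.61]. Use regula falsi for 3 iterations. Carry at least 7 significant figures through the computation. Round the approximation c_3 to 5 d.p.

2.14406

f(1.720000) = -5.950352, f(2.610000) = 9.152681
step 1: c = 2.070646, f(c) = -1.210505 < 0 → new bracket [2.070646, 2.610000]
step 2: c = 2.133647, f(c) = -0.204502 < 0 → new bracket [2.133647, 2.610000]
step 3: c = 2.144057, f(c) = -0.033411 < 0 → new bracket [2.144057, 2.610000]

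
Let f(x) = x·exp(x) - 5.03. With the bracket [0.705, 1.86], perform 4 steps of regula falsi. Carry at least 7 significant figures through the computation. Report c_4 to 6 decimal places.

f(0.705000) = -3.603188, f(1.860000) = 6.918150
step 1: c = 1.100547, f(c) = -1.721966 < 0 → new bracket [1.100547, 1.860000]
step 2: c = 1.251905, f(c) = -0.652090 < 0 → new bracket [1.251905, 1.860000]
step 3: c = 1.304285, f(c) = -0.223636 < 0 → new bracket [1.304285, 1.860000]
step 4: c = 1.321687, f(c) = -0.074015 < 0 → new bracket [1.321687, 1.860000]

1.321687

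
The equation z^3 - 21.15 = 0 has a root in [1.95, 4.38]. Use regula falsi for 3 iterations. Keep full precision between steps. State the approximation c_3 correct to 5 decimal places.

f(1.950000) = -13.735125, f(4.380000) = 62.877672
step 1: c = 2.385650, f(c) = -7.572491 < 0 → new bracket [2.385650, 4.380000]
step 2: c = 2.600017, f(c) = -3.573656 < 0 → new bracket [2.600017, 4.380000]
step 3: c = 2.695742, f(c) = -1.559979 < 0 → new bracket [2.695742, 4.380000]

2.69574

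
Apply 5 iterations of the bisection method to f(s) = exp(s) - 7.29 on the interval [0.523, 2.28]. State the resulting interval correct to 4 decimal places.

[1.9506, 2.0055]

f(0.523000) = -5.602919, f(2.280000) = 2.486680 (opposite signs)
step 1: m = 1.401500, f(m) = -3.228713 < 0 → root in [1.401500, 2.280000]
step 2: m = 1.840750, f(m) = -0.988738 < 0 → root in [1.840750, 2.280000]
step 3: m = 2.060375, f(m) = 0.558913 > 0 → root in [1.840750, 2.060375]
step 4: m = 1.950562, f(m) = -0.257358 < 0 → root in [1.950562, 2.060375]
step 5: m = 2.005469, f(m) = 0.139576 > 0 → root in [1.950562, 2.005469]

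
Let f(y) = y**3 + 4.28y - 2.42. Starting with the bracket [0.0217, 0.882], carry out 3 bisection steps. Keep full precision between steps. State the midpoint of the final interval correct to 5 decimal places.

0.50562

f(0.021700) = -2.327114, f(0.882000) = 2.041089 (opposite signs)
step 1: m = 0.451850, f(m) = -0.393828 < 0 → root in [0.451850, 0.882000]
step 2: m = 0.666925, f(m) = 0.731080 > 0 → root in [0.451850, 0.666925]
step 3: m = 0.559388, f(m) = 0.149219 > 0 → root in [0.451850, 0.559388]
Midpoint of [0.451850, 0.559388] = 0.505619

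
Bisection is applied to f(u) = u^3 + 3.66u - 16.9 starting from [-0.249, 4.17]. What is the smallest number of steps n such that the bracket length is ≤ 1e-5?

Initial width b − a = 4.17 − -0.249 = 4.419000.
After n steps the width is (b−a)/2^n; need (b−a)/2^n ≤ 1e-5.
So n ≥ log₂(4.419000/1e-5) = log₂(441900.0000) ≈ 18.7534.
Hence n = 19.

19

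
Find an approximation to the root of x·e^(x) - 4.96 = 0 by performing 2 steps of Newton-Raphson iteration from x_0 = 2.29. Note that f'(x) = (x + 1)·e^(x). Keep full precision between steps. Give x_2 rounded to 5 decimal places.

1.42558

x_0 = 2.290000: f = 17.653607, f' = 32.488545 → x_1 = 2.290000 - (17.653607)/(32.488545) = 1.746621
x_1 = 1.746621: f = 5.057198, f' = 15.752386 → x_2 = 1.746621 - (5.057198)/(15.752386) = 1.425577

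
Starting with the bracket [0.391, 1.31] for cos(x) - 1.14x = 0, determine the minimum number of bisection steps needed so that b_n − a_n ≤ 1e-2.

Initial width b − a = 1.31 − 0.391 = 0.919000.
After n steps the width is (b−a)/2^n; need (b−a)/2^n ≤ 1e-2.
So n ≥ log₂(0.919000/1e-2) = log₂(91.9000) ≈ 6.5220.
Hence n = 7.

7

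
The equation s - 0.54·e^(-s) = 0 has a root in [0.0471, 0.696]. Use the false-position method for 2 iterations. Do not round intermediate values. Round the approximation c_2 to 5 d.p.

False-position update: c = (a·f(b) − b·f(a))/(f(b) − f(a)); replace the endpoint whose sign matches f(c).
f(0.047100) = -0.468056, f(0.696000) = 0.426769
step 1: c = 0.386520, f(c) = 0.019635 > 0 → new bracket [0.047100, 0.386520]
step 2: c = 0.372855, f(c) = 0.000921 > 0 → new bracket [0.047100, 0.372855]

0.37285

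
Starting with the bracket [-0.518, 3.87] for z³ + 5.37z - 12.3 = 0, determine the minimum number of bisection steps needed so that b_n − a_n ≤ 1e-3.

Initial width b − a = 3.87 − -0.518 = 4.388000.
After n steps the width is (b−a)/2^n; need (b−a)/2^n ≤ 1e-3.
So n ≥ log₂(4.388000/1e-3) = log₂(4388.0000) ≈ 12.0993.
Hence n = 13.

13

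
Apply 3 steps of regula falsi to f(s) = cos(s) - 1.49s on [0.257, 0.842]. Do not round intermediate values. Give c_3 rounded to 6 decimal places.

0.566305

False-position update: c = (a·f(b) − b·f(a))/(f(b) − f(a)); replace the endpoint whose sign matches f(c).
f(0.257000) = 0.584227, f(0.842000) = -0.588608
step 1: c = 0.548407, f(c) = 0.036229 > 0 → new bracket [0.548407, 0.842000]
step 2: c = 0.565430, f(c) = 0.001867 > 0 → new bracket [0.565430, 0.842000]
step 3: c = 0.566305, f(c) = 0.000095 > 0 → new bracket [0.566305, 0.842000]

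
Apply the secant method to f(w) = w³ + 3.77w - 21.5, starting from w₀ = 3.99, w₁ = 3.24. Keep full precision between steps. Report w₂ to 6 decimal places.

2.666491

f(w_0) = 57.063499, f(w_1) = 24.727024
w_2 = 3.240000 - (24.727024)·(3.240000 - 3.990000)/(24.727024 - (57.063499)) = 2.666491; f(w_2) = 7.511880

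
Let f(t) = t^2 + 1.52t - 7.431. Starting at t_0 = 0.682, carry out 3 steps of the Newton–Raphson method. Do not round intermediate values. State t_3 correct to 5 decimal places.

f'(t) = 2t + 1.52
t_0 = 0.682000: f = -5.929236, f' = 2.884000 → t_1 = 0.682000 - (-5.929236)/(2.884000) = 2.737907
t_1 = 2.737907: f = 4.226754, f' = 6.995814 → t_2 = 2.737907 - (4.226754)/(6.995814) = 2.133724
t_2 = 2.133724: f = 0.365037, f' = 5.787448 → t_3 = 2.133724 - (0.365037)/(5.787448) = 2.070650

2.07065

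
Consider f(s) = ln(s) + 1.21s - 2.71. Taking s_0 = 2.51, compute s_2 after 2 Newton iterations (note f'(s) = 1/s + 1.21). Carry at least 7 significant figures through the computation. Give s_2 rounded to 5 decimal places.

1.76838

Newton update: s ← s − f(s)/f'(s).
s_0 = 2.510000: f = 1.247383, f' = 1.608406 → s_1 = 2.510000 - (1.247383)/(1.608406) = 1.734460
s_1 = 1.734460: f = -0.060606, f' = 1.786548 → s_2 = 1.734460 - (-0.060606)/(1.786548) = 1.768384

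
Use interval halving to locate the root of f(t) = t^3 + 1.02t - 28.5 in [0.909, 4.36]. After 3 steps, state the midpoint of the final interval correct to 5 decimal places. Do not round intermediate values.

f(0.909000) = -26.821731, f(4.360000) = 58.829056 (opposite signs)
step 1: m = 2.634500, f(m) = -7.527825 < 0 → root in [2.634500, 4.360000]
step 2: m = 3.497250, f(m) = 17.841212 > 0 → root in [2.634500, 3.497250]
step 3: m = 3.065875, f(m) = 3.445159 > 0 → root in [2.634500, 3.065875]
Midpoint of [2.634500, 3.065875] = 2.850188

2.85019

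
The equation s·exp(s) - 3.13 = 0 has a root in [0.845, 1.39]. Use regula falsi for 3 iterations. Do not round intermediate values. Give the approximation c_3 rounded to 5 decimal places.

1.06935

f(0.845000) = -1.162859, f(1.390000) = 2.450642
step 1: c = 1.020386, f(c) = -0.299177 < 0 → new bracket [1.020386, 1.390000]
step 2: c = 1.060600, f(c) = -0.066879 < 0 → new bracket [1.060600, 1.390000]
step 3: c = 1.069350, f(c) = -0.014462 < 0 → new bracket [1.069350, 1.390000]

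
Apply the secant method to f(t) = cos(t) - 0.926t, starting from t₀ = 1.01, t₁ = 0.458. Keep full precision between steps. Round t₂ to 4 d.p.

0.7559

Secant update: t_(k+1) = t_k − f(t_k)·(t_k − t_(k-1))/(f(t_k) − f(t_(k-1))).
f(t_0) = -0.403399, f(t_1) = 0.472831
t_2 = 0.458000 - (0.472831)·(0.458000 - 1.010000)/(0.472831 - (-0.403399)) = 0.755870; f(t_2) = 0.027740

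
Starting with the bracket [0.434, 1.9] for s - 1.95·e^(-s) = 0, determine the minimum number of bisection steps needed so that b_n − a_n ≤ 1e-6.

21

Initial width b − a = 1.9 − 0.434 = 1.466000.
After n steps the width is (b−a)/2^n; need (b−a)/2^n ≤ 1e-6.
So n ≥ log₂(1.466000/1e-6) = log₂(1466000.0000) ≈ 20.4835.
Hence n = 21.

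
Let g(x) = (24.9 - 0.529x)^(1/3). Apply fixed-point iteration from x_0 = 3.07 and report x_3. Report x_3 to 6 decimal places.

2.859735

x_1 = g(3.070000) = 2.855196
x_2 = g(2.855196) = 2.859835
x_3 = g(2.859835) = 2.859735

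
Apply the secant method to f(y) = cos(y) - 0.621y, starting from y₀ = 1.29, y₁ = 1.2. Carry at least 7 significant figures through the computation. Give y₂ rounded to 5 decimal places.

0.95585

f(y_0) = -0.523969, f(y_1) = -0.382842
y_2 = 1.200000 - (-0.382842)·(1.200000 - 1.290000)/(-0.382842 - (-0.523969)) = 0.955852; f(y_2) = -0.016671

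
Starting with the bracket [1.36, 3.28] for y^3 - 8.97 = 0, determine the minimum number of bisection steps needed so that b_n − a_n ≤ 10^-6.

Initial width b − a = 3.28 − 1.36 = 1.920000.
After n steps the width is (b−a)/2^n; need (b−a)/2^n ≤ 10^-6.
So n ≥ log₂(1.920000/10^-6) = log₂(1920000.0000) ≈ 20.8727.
Hence n = 21.

21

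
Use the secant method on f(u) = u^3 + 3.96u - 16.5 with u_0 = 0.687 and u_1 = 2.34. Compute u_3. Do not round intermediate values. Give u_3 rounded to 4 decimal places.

f(u_0) = -13.455237, f(u_1) = 5.579304
u_2 = 2.340000 - (5.579304)·(2.340000 - 0.687000)/(5.579304 - (-13.455237)) = 1.855481; f(u_2) = -2.764222
u_3 = 1.855481 - (-2.764222)·(1.855481 - 2.340000)/(-2.764222 - (5.579304)) = 2.016003; f(u_3) = -0.323050

2.0160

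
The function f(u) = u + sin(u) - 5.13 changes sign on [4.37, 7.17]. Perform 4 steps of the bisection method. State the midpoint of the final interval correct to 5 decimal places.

f(4.370000) = -1.701955, f(7.170000) = 2.815063 (opposite signs)
step 1: m = 5.770000, f(m) = 0.149045 > 0 → root in [4.370000, 5.770000]
step 2: m = 5.070000, f(m) = -0.996736 < 0 → root in [5.070000, 5.770000]
step 3: m = 5.420000, f(m) = -0.469917 < 0 → root in [5.420000, 5.770000]
step 4: m = 5.595000, f(m) = -0.170137 < 0 → root in [5.595000, 5.770000]
Midpoint of [5.595000, 5.770000] = 5.682500

5.68250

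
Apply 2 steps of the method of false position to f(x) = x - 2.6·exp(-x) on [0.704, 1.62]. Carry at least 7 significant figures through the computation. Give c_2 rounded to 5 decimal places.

f(0.704000) = -0.581968, f(1.620000) = 1.105463
step 1: c = 1.019914, f(c) = 0.082286 > 0 → new bracket [0.704000, 1.019914]
step 2: c = 0.980779, f(c) = 0.005730 > 0 → new bracket [0.704000, 0.980779]

0.98078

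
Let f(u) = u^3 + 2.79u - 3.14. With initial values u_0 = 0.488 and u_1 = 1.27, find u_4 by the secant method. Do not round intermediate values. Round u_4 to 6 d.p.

0.881233

Secant update: u_(k+1) = u_k − f(u_k)·(u_k − u_(k-1))/(f(u_k) − f(u_(k-1))).
f(u_0) = -1.662266, f(u_1) = 2.451683
u_2 = 1.270000 - (2.451683)·(1.270000 - 0.488000)/(2.451683 - (-1.662266)) = 0.803972; f(u_2) = -0.377255
u_3 = 0.803972 - (-0.377255)·(0.803972 - 1.270000)/(-0.377255 - (2.451683)) = 0.866119; f(u_3) = -0.073797
u_4 = 0.866119 - (-0.073797)·(0.866119 - 0.803972)/(-0.073797 - (-0.377255)) = 0.881233; f(u_4) = 0.002979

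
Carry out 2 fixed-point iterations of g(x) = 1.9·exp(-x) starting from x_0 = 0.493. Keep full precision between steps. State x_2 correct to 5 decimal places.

0.59532

x_1 = g(0.493000) = 1.160503
x_2 = g(1.160503) = 0.595324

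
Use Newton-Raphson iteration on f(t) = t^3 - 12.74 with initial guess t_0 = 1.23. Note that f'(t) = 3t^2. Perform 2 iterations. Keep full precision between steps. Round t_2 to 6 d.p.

Newton update: t ← t − f(t)/f'(t).
t_0 = 1.230000: f = -10.879133, f' = 4.538700 → t_1 = 1.230000 - (-10.879133)/(4.538700) = 3.626971
t_1 = 3.626971: f = 34.972515, f' = 39.464759 → t_2 = 3.626971 - (34.972515)/(39.464759) = 2.740800

2.740800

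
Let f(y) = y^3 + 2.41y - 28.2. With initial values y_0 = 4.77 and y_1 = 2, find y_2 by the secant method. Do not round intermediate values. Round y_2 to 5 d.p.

2.39739

Secant update: y_(k+1) = y_k − f(y_k)·(y_k − y_(k-1))/(f(y_k) − f(y_(k-1))).
f(y_0) = 91.827033, f(y_1) = -15.380000
y_2 = 2.000000 - (-15.380000)·(2.000000 - 4.770000)/(-15.380000 - (91.827033)) = 2.397386; f(y_2) = -8.643416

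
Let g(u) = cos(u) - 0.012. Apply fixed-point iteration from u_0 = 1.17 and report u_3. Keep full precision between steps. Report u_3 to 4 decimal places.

u_1 = g(1.170000) = 0.378152
u_2 = g(0.378152) = 0.917349
u_3 = g(0.917349) = 0.595927

0.5959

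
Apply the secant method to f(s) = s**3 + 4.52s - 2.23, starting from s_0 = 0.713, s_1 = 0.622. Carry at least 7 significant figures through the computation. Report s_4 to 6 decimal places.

Secant update: s_(k+1) = s_k − f(s_k)·(s_k − s_(k-1))/(f(s_k) − f(s_(k-1))).
f(s_0) = 1.355227, f(s_1) = 0.822082
s_2 = 0.622000 - (0.822082)·(0.622000 - 0.713000)/(0.822082 - (1.355227)) = 0.481683; f(s_2) = 0.058965
s_3 = 0.481683 - (0.058965)·(0.481683 - 0.622000)/(0.058965 - (0.822082)) = 0.470841; f(s_3) = 0.002580
s_4 = 0.470841 - (0.002580)·(0.470841 - 0.481683)/(0.002580 - (0.058965)) = 0.470344; f(s_4) = 0.000008

0.470344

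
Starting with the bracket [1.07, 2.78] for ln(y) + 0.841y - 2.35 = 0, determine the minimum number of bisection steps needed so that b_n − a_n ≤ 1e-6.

Initial width b − a = 2.78 − 1.07 = 1.710000.
After n steps the width is (b−a)/2^n; need (b−a)/2^n ≤ 1e-6.
So n ≥ log₂(1.710000/1e-6) = log₂(1710000.0000) ≈ 20.7056.
Hence n = 21.

21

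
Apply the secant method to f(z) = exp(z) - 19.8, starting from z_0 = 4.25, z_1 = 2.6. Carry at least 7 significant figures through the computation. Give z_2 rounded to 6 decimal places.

f(z_0) = 50.305412, f(z_1) = -6.336262
z_2 = 2.600000 - (-6.336262)·(2.600000 - 4.250000)/(-6.336262 - (50.305412)) = 2.784578; f(z_2) = -3.607010

2.784578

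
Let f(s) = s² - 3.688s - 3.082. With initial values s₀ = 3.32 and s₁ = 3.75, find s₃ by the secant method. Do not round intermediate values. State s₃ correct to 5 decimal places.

4.36220

Secant update: s_(k+1) = s_k − f(s_k)·(s_k − s_(k-1))/(f(s_k) − f(s_(k-1))).
f(s_0) = -4.303760, f(s_1) = -2.849500
s_2 = 3.750000 - (-2.849500)·(3.750000 - 3.320000)/(-2.849500 - (-4.303760)) = 4.592549; f(s_2) = 1.072184
s_3 = 4.592549 - (1.072184)·(4.592549 - 3.750000)/(1.072184 - (-2.849500)) = 4.362197; f(s_3) = -0.141021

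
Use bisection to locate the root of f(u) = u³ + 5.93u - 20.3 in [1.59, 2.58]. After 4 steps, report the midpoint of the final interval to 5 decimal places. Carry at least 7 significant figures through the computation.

f(1.590000) = -6.851621, f(2.580000) = 12.172912 (opposite signs)
step 1: m = 2.085000, f(m) = 1.128014 > 0 → root in [1.590000, 2.085000]
step 2: m = 1.837500, f(m) = -3.199479 < 0 → root in [1.837500, 2.085000]
step 3: m = 1.961250, f(m) = -1.125836 < 0 → root in [1.961250, 2.085000]
step 4: m = 2.023125, f(m) = -0.022148 < 0 → root in [2.023125, 2.085000]
Midpoint of [2.023125, 2.085000] = 2.054062

2.05406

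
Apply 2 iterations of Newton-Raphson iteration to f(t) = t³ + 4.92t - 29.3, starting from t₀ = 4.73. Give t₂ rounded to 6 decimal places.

2.706121

f'(t) = 3t² + 4.92
t_0 = 4.730000: f = 99.795417, f' = 72.038700 → t_1 = 4.730000 - (99.795417)/(72.038700) = 3.344697
t_1 = 3.344697: f = 24.573033, f' = 38.480997 → t_2 = 3.344697 - (24.573033)/(38.480997) = 2.706121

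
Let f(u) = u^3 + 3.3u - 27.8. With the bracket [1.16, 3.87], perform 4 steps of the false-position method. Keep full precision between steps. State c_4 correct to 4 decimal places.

f(1.160000) = -22.411104, f(3.870000) = 42.931603
step 1: c = 2.089470, f(c) = -11.782362 < 0 → new bracket [2.089470, 3.870000]
step 2: c = 2.472898, f(c) = -4.517115 < 0 → new bracket [2.472898, 3.870000]
step 3: c = 2.605902, f(c) = -1.504563 < 0 → new bracket [2.605902, 3.870000]
step 4: c = 2.648703, f(c) = -0.476969 < 0 → new bracket [2.648703, 3.870000]

2.6487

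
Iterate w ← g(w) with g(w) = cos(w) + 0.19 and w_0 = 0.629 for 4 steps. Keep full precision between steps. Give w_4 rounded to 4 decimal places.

0.7845

w_1 = g(0.629000) = 0.998616
w_2 = g(0.998616) = 0.731466
w_3 = g(0.731466) = 0.934196
w_4 = g(0.934196) = 0.784465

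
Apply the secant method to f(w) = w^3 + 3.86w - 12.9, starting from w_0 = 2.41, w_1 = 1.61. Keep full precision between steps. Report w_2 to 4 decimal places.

f(w_0) = 10.400121, f(w_1) = -2.512119
w_2 = 1.610000 - (-2.512119)·(1.610000 - 2.410000)/(-2.512119 - (10.400121)) = 1.765643; f(w_2) = -0.580239

1.7656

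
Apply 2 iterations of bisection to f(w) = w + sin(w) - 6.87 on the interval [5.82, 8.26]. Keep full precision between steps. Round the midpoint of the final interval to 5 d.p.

f(5.820000) = -1.496800, f(8.260000) = 2.308701 (opposite signs)
step 1: m = 7.040000, f(m) = 0.856609 > 0 → root in [5.820000, 7.040000]
step 2: m = 6.430000, f(m) = -0.293712 < 0 → root in [6.430000, 7.040000]
Midpoint of [6.430000, 7.040000] = 6.735000

6.73500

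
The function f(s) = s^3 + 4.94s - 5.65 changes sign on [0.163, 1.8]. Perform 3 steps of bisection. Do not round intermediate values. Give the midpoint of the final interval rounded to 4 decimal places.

f(0.163000) = -4.840449, f(1.800000) = 9.074000 (opposite signs)
step 1: m = 0.981500, f(m) = 0.144130 > 0 → root in [0.163000, 0.981500]
step 2: m = 0.572250, f(m) = -2.635690 < 0 → root in [0.572250, 0.981500]
step 3: m = 0.776875, f(m) = -1.343366 < 0 → root in [0.776875, 0.981500]
Midpoint of [0.776875, 0.981500] = 0.879188

0.8792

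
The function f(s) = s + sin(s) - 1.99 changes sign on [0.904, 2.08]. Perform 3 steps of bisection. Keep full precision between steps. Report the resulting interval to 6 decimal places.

f(0.904000) = -0.300193, f(2.080000) = 0.963133 (opposite signs)
step 1: m = 1.492000, f(m) = 0.498897 > 0 → root in [0.904000, 1.492000]
step 2: m = 1.198000, f(m) = 0.139313 > 0 → root in [0.904000, 1.198000]
step 3: m = 1.051000, f(m) = -0.071080 < 0 → root in [1.051000, 1.198000]

[1.051000, 1.198000]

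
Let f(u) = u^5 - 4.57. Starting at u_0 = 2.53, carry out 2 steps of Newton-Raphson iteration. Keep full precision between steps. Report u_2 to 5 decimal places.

f'(u) = 5u^4
u_0 = 2.530000: f = 99.087948, f' = 204.857604 → u_1 = 2.530000 - (99.087948)/(204.857604) = 2.046308
u_1 = 2.046308: f = 31.310228, f' = 87.670637 → u_2 = 2.046308 - (31.310228)/(87.670637) = 1.689173

1.68917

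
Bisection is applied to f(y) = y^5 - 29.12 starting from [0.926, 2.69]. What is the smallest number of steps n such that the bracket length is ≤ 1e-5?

Initial width b − a = 2.69 − 0.926 = 1.764000.
After n steps the width is (b−a)/2^n; need (b−a)/2^n ≤ 1e-5.
So n ≥ log₂(1.764000/1e-5) = log₂(176400.0000) ≈ 17.4285.
Hence n = 18.

18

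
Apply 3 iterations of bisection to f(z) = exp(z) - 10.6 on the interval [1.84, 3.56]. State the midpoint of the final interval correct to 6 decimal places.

2.377500

f(1.840000) = -4.303462, f(3.560000) = 24.563197 (opposite signs)
step 1: m = 2.700000, f(m) = 4.279732 > 0 → root in [1.840000, 2.700000]
step 2: m = 2.270000, f(m) = -0.920599 < 0 → root in [2.270000, 2.700000]
step 3: m = 2.485000, f(m) = 1.401120 > 0 → root in [2.270000, 2.485000]
Midpoint of [2.270000, 2.485000] = 2.377500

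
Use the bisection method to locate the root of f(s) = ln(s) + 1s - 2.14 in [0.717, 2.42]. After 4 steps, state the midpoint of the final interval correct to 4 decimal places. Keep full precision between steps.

f(0.717000) = -1.755679, f(2.420000) = 1.163768 (opposite signs)
step 1: m = 1.568500, f(m) = -0.121380 < 0 → root in [1.568500, 2.420000]
step 2: m = 1.994250, f(m) = 0.544518 > 0 → root in [1.568500, 1.994250]
step 3: m = 1.781375, f(m) = 0.218761 > 0 → root in [1.568500, 1.781375]
step 4: m = 1.674937, f(m) = 0.050713 > 0 → root in [1.568500, 1.674937]
Midpoint of [1.568500, 1.674937] = 1.621719

1.6217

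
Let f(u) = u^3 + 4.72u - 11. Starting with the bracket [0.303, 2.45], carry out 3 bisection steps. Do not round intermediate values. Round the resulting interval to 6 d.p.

f(0.303000) = -9.542022, f(2.450000) = 15.270125 (opposite signs)
step 1: m = 1.376500, f(m) = -1.894794 < 0 → root in [1.376500, 2.450000]
step 2: m = 1.913250, f(m) = 5.034041 > 0 → root in [1.376500, 1.913250]
step 3: m = 1.644875, f(m) = 1.214206 > 0 → root in [1.376500, 1.644875]

[1.376500, 1.644875]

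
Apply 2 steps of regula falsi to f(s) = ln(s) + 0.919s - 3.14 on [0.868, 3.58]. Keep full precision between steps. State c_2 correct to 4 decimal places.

f(0.868000) = -2.483872, f(3.580000) = 1.425383
step 1: c = 2.591157, f(c) = 0.193378 > 0 → new bracket [0.868000, 2.591157]
step 2: c = 2.466693, f(c) = 0.029770 > 0 → new bracket [0.868000, 2.466693]

2.4667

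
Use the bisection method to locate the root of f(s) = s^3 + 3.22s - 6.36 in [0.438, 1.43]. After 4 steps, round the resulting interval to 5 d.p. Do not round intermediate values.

f(0.438000) = -4.865612, f(1.430000) = 1.168807 (opposite signs)
step 1: m = 0.934000, f(m) = -2.537739 < 0 → root in [0.934000, 1.430000]
step 2: m = 1.182000, f(m) = -0.902559 < 0 → root in [1.182000, 1.430000]
step 3: m = 1.306000, f(m) = 0.072881 > 0 → root in [1.182000, 1.306000]
step 4: m = 1.244000, f(m) = -0.429185 < 0 → root in [1.244000, 1.306000]

[1.24400, 1.30600]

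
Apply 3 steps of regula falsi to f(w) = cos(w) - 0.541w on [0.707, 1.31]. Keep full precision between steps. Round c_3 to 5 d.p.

0.99945

f(0.707000) = 0.377827, f(1.310000) = -0.450860
step 1: c = 0.981929, f(c) = 0.024197 > 0 → new bracket [0.981929, 1.310000]
step 2: c = 0.998639, f(c) = 0.001184 > 0 → new bracket [0.998639, 1.310000]
step 3: c = 0.999454, f(c) = 0.000057 > 0 → new bracket [0.999454, 1.310000]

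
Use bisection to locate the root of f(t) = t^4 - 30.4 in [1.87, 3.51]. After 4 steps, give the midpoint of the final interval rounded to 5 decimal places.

f(1.870000) = -18.171690, f(3.510000) = 121.384864 (opposite signs)
step 1: m = 2.690000, f(m) = 21.961143 > 0 → root in [1.870000, 2.690000]
step 2: m = 2.280000, f(m) = -3.376637 < 0 → root in [2.280000, 2.690000]
step 3: m = 2.485000, f(m) = 7.733404 > 0 → root in [2.280000, 2.485000]
step 4: m = 2.382500, f(m) = 1.820453 > 0 → root in [2.280000, 2.382500]
Midpoint of [2.280000, 2.382500] = 2.331250

2.33125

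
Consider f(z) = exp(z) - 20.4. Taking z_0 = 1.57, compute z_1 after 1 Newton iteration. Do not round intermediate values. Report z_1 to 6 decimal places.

4.814122

f'(z) = exp(z)
z_0 = 1.570000: f = -15.593352, f' = 4.806648 → z_1 = 1.570000 - (-15.593352)/(4.806648) = 4.814122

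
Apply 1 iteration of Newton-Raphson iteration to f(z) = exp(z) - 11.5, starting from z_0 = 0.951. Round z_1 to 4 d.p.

4.3941

Newton update: z ← z − f(z)/f'(z).
f'(z) = exp(z)
z_0 = 0.951000: f = -8.911703, f' = 2.588297 → z_1 = 0.951000 - (-8.911703)/(2.588297) = 4.394076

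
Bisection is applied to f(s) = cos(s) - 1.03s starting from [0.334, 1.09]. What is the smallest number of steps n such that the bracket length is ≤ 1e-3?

10

Initial width b − a = 1.09 − 0.334 = 0.756000.
After n steps the width is (b−a)/2^n; need (b−a)/2^n ≤ 1e-3.
So n ≥ log₂(0.756000/1e-3) = log₂(756.0000) ≈ 9.5622.
Hence n = 10.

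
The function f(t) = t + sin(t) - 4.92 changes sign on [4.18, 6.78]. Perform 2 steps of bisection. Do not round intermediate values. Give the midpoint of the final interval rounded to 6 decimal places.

f(4.180000) = -1.601597, f(6.780000) = 2.336628 (opposite signs)
step 1: m = 5.480000, f(m) = -0.159572 < 0 → root in [5.480000, 6.780000]
step 2: m = 6.130000, f(m) = 1.057413 > 0 → root in [5.480000, 6.130000]
Midpoint of [5.480000, 6.130000] = 5.805000

5.805000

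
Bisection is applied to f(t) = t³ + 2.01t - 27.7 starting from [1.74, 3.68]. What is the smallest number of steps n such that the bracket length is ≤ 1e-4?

Initial width b − a = 3.68 − 1.74 = 1.940000.
After n steps the width is (b−a)/2^n; need (b−a)/2^n ≤ 1e-4.
So n ≥ log₂(1.940000/1e-4) = log₂(19400.0000) ≈ 14.2438.
Hence n = 15.

15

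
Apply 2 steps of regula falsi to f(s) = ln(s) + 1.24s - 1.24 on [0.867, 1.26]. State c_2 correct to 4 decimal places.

1.0002

f(0.867000) = -0.307636, f(1.260000) = 0.553512
step 1: c = 1.007395, f(c) = 0.016538 > 0 → new bracket [0.867000, 1.007395]
step 2: c = 1.000233, f(c) = 0.000521 > 0 → new bracket [0.867000, 1.000233]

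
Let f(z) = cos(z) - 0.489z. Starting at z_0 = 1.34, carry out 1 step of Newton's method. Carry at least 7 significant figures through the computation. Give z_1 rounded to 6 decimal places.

f'(z) = -sin(z) - 0.489
z_0 = 1.340000: f = -0.426507, f' = -1.462485 → z_1 = 1.340000 - (-0.426507)/(-1.462485) = 1.048368

1.048368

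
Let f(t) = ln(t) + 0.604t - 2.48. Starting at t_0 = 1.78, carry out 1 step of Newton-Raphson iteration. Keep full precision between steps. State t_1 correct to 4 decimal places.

2.4905

f'(t) = 1/t + 0.604
t_0 = 1.780000: f = -0.828267, f' = 1.165798 → t_1 = 1.780000 - (-0.828267)/(1.165798) = 2.490472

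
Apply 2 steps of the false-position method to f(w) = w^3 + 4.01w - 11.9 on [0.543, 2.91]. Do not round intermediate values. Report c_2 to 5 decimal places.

f(0.543000) = -9.562467, f(2.910000) = 24.411271
step 1: c = 1.209231, f(c) = -5.282798 < 0 → new bracket [1.209231, 2.910000]
step 2: c = 1.511811, f(c) = -2.382288 < 0 → new bracket [1.511811, 2.910000]

1.51181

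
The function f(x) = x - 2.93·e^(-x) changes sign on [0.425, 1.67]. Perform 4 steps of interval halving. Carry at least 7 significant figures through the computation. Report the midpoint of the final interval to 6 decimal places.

1.008594

f(0.425000) = -1.490545, f(1.670000) = 1.118436 (opposite signs)
step 1: m = 1.047500, f(m) = 0.019616 > 0 → root in [0.425000, 1.047500]
step 2: m = 0.736250, f(m) = -0.666946 < 0 → root in [0.736250, 1.047500]
step 3: m = 0.891875, f(m) = -0.309092 < 0 → root in [0.891875, 1.047500]
step 4: m = 0.969687, f(m) = -0.141373 < 0 → root in [0.969687, 1.047500]
Midpoint of [0.969687, 1.047500] = 1.008594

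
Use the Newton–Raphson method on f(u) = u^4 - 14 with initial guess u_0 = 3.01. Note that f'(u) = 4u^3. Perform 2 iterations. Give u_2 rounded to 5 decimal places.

2.04710

u_0 = 3.010000: f = 68.085412, f' = 109.083604 → u_1 = 3.010000 - (68.085412)/(109.083604) = 2.385842
u_1 = 2.385842: f = 18.401616, f' = 54.323156 → u_2 = 2.385842 - (18.401616)/(54.323156) = 2.047098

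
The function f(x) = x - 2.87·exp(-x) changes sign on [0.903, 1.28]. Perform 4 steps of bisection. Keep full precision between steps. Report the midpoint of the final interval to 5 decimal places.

f(0.903000) = -0.260360, f(1.280000) = 0.482033 (opposite signs)
step 1: m = 1.091500, f(m) = 0.128005 > 0 → root in [0.903000, 1.091500]
step 2: m = 0.997250, f(m) = -0.061471 < 0 → root in [0.997250, 1.091500]
step 3: m = 1.044375, f(m) = 0.034388 > 0 → root in [0.997250, 1.044375]
step 4: m = 1.020812, f(m) = -0.013254 < 0 → root in [1.020812, 1.044375]
Midpoint of [1.020812, 1.044375] = 1.032594

1.03259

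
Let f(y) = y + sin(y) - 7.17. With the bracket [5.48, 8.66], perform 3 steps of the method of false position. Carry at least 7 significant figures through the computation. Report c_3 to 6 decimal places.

False-position update: c = (a·f(b) − b·f(a))/(f(b) − f(a)); replace the endpoint whose sign matches f(c).
f(5.480000) = -2.409572, f(8.660000) = 2.182377
step 1: c = 7.148668, f(c) = 0.740076 > 0 → new bracket [5.480000, 7.148668]
step 2: c = 6.756579, f(c) = 0.042489 > 0 → new bracket [5.480000, 6.756579]
step 3: c = 6.734459, f(c) = 0.000571 > 0 → new bracket [5.480000, 6.734459]

6.734459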